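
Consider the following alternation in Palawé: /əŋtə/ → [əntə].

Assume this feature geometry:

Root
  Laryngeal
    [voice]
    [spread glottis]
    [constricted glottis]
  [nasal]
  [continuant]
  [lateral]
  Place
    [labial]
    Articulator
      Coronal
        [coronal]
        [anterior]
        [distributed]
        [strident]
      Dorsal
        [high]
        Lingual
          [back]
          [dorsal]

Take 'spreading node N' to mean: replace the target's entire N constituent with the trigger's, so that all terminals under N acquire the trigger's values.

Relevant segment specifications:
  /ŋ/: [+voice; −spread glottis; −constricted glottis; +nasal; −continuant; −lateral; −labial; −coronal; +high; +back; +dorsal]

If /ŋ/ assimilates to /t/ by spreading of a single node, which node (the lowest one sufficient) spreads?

Feature comparison: [coronal], [anterior], [distributed], [strident], [dorsal], [high], [back] differ between /ŋ/ and [n]; the remaining terminals match.
These terminals are all dominated by Articulator, and no proper subconstituent of Articulator covers them all; Articulator is their lowest common ancestor.
Spreading Articulator from /t/ overwrites each of those terminals with /t/'s values, yielding exactly [n].
Features on which the two segments disagree outside Articulator, such as [nasal], [voice], are unchanged — nothing dominating them spread, and Articulator is the minimal sufficient constituent.

Articulator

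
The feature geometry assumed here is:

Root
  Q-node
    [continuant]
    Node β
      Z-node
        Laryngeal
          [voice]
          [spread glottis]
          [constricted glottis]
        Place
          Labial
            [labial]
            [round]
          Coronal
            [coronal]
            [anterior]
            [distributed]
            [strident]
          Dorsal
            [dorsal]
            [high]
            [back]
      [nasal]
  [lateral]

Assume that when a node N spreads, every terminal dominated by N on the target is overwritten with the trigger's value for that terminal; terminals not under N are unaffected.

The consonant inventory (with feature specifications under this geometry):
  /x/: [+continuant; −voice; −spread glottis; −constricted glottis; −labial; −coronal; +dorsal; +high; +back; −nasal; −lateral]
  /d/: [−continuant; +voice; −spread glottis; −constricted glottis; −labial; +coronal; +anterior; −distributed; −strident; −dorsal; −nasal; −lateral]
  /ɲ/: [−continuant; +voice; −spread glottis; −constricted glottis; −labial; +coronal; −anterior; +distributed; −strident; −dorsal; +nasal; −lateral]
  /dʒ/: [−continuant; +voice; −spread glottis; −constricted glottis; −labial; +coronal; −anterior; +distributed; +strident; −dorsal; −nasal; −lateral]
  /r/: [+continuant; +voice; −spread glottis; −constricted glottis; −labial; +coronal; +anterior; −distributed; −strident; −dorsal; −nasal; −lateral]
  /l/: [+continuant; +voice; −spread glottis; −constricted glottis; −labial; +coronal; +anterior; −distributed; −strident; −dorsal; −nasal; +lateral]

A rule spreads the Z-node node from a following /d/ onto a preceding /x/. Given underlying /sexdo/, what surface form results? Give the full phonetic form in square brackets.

Z-node immediately or transitively dominates [voice], [spread glottis], [constricted glottis], [labial], [round], [coronal], [anterior], [distributed], [strident], [dorsal], [high], [back].
The target acquires /d/'s values for everything under Z-node — [+voice], [−spread glottis], [−constricted glottis], [−labial], [+coronal], [+anterior], [−distributed], [−strident], [−dorsal] — while keeping its own [continuant], [nasal], [lateral].
The resulting bundle matches /r/ in the inventory; substituting it for /x/ gives [serdo].

[serdo]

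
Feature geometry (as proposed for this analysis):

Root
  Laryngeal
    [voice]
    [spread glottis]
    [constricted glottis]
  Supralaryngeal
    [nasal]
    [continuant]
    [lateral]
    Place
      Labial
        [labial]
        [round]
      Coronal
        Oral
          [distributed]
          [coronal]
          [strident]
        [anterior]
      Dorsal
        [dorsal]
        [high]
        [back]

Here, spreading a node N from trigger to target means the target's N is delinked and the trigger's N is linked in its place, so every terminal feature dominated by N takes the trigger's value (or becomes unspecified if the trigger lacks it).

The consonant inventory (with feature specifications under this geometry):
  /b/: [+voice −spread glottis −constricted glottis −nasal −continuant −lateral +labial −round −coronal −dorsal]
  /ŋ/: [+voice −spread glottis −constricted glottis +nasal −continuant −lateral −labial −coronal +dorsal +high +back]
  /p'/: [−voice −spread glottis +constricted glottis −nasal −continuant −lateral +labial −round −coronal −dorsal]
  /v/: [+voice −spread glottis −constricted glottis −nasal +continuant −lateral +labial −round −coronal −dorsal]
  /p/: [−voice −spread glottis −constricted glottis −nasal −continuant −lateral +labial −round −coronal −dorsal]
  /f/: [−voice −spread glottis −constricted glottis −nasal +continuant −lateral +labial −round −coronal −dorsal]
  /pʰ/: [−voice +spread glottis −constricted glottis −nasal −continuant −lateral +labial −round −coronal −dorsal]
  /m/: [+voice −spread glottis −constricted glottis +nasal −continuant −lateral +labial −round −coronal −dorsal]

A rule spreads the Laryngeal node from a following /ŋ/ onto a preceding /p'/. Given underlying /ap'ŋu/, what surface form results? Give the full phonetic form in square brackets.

[abŋu]

Laryngeal immediately or transitively dominates [voice], [spread glottis], [constricted glottis].
The target acquires /ŋ/'s values for everything under Laryngeal — [+voice], [−spread glottis], [−constricted glottis] — while keeping its own [nasal], [continuant], [lateral], ….
This feature bundle is that of [b], so /ap'ŋu/ surfaces as [abŋu].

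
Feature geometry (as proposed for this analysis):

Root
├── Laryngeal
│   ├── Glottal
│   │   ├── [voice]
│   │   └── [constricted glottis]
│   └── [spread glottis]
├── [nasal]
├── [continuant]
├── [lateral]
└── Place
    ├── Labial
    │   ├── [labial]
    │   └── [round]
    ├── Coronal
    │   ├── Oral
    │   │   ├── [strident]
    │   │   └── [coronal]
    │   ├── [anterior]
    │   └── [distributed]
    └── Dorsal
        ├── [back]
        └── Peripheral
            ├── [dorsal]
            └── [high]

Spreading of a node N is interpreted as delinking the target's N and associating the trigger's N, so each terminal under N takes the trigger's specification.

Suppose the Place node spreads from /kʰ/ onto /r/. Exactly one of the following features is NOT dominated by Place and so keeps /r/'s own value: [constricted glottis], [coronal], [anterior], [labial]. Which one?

The terminals dominated by Place are [labial], [round], [strident], [coronal], [anterior], [distributed], [back], [dorsal], [high].
[anterior], [labial], [coronal] all lie under Place, so they are overwritten when Place spreads.
But [constricted glottis] is a dependent of Glottal, outside Place; it is therefore untouched by the spreading.

[constricted glottis]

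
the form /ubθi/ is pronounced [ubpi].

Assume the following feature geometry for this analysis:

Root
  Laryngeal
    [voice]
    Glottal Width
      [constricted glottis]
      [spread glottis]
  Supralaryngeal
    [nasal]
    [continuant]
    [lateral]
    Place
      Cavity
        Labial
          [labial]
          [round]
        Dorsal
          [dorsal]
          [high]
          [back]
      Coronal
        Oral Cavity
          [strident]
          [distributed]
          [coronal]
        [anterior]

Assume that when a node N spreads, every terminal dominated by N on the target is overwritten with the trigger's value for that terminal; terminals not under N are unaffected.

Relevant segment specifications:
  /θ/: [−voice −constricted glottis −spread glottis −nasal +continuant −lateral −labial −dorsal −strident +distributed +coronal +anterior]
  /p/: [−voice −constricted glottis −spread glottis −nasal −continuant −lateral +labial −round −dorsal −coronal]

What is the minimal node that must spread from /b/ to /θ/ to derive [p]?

/θ/ and [p] differ in [continuant], [labial], [round], [coronal], [anterior], [distributed], [strident]; every other specified feature is identical.
In this geometry the lowest node dominating all of them is Supralaryngeal: every daughter of Supralaryngeal dominates only a proper subset, so no lower node suffices.
Delinking /θ/'s Supralaryngeal and associating /b/'s Supralaryngeal gives precisely the feature bundle of [p].
[voice] — on which /b/ differs from /θ/ — is unchanged, so Root cannot have spread; the constituent is no larger than Supralaryngeal.

Supralaryngeal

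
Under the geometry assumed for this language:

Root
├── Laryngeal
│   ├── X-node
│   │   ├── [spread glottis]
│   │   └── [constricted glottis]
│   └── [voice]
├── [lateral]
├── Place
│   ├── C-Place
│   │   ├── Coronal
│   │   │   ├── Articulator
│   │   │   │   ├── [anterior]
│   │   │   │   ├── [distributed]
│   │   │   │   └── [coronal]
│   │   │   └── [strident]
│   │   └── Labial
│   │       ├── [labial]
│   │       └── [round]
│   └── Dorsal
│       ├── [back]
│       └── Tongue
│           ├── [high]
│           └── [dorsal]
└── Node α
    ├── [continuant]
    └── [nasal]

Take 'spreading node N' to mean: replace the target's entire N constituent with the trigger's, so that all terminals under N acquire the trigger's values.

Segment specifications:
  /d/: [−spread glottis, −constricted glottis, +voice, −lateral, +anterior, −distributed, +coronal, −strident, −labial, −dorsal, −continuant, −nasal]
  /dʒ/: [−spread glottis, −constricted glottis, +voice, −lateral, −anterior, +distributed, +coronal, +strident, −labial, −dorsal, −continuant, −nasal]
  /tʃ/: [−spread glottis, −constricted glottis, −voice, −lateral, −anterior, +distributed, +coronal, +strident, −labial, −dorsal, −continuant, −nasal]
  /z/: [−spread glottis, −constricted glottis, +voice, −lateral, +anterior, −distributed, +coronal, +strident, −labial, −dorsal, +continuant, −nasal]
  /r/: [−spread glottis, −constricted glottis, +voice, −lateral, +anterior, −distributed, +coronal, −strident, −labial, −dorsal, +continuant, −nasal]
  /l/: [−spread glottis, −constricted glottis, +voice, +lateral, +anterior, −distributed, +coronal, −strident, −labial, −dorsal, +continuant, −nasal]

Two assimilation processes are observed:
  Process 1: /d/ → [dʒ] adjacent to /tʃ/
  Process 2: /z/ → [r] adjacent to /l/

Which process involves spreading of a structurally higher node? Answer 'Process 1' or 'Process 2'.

Process 1

In Process 1, [anterior], [distributed], [strident] change, so the minimal spreading node is Coronal at depth 3.
Process 2: the feature that changes is [strident]; the minimal node is [strident] (depth 4).
Coronal (depth 3) sits above [strident] (depth 4), making Process 1 the one with the higher spreading node.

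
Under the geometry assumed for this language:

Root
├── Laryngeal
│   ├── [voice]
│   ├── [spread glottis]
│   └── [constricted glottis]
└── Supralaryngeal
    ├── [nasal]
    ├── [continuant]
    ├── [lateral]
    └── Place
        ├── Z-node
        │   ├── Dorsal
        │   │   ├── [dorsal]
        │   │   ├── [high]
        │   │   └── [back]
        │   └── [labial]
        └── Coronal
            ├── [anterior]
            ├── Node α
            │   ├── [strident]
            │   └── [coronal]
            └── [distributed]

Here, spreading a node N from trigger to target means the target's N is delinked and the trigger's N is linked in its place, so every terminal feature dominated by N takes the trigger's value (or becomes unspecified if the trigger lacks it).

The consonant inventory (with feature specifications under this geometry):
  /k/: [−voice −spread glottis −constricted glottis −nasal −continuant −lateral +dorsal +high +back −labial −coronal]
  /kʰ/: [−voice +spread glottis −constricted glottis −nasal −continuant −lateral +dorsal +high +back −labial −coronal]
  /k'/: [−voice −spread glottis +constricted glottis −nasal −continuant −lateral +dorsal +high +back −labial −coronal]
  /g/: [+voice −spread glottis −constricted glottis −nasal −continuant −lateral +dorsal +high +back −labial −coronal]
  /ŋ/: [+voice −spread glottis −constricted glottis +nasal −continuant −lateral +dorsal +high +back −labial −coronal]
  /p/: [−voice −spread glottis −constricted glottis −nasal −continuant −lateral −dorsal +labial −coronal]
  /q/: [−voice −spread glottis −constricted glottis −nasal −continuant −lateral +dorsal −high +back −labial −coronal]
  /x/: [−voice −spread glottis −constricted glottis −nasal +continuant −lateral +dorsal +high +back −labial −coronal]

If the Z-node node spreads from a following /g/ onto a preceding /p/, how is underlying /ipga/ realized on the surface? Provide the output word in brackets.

Terminals under Z-node in this geometry: [dorsal], [high], [back], [labial].
The target acquires /g/'s values for everything under Z-node — [+dorsal], [+high], [+back], [−labial] — while keeping its own [voice], [spread glottis], [constricted glottis], ….
Among the inventory, only /k/ has exactly this specification, giving the surface form [ikga].

[ikga]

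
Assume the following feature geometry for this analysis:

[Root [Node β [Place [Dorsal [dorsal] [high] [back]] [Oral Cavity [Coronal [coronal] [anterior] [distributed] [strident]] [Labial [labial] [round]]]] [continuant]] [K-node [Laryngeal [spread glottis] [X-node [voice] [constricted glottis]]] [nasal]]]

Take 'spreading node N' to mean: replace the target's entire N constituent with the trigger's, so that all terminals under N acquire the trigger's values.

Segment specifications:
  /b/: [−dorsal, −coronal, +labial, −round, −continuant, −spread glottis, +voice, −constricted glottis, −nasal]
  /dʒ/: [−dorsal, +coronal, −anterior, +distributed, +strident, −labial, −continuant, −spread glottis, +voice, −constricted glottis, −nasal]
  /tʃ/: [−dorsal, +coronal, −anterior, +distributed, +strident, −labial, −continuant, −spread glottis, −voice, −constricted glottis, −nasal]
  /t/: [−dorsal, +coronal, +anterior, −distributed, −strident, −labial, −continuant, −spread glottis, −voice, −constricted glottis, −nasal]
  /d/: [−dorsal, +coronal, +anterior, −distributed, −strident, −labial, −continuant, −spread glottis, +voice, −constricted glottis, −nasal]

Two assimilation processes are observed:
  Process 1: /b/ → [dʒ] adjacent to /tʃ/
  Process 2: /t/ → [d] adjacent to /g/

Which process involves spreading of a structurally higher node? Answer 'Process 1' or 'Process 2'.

Process 1

Process 1 alters [labial], [round], [coronal], [anterior], [distributed], [strident]; the lowest common ancestor is Oral Cavity (depth 3 from Root).
Process 2: the feature that changes is [voice]; the minimal node is [voice] (depth 4).
Oral Cavity (depth 3) sits above [voice] (depth 4), making Process 1 the one with the higher spreading node.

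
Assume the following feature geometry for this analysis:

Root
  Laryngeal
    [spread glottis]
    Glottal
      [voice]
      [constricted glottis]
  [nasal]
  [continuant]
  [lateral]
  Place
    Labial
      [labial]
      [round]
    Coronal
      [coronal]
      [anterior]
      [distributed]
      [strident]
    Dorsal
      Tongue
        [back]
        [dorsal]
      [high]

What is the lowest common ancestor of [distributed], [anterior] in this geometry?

[distributed] is immediately dominated by Coronal.
[anterior] is immediately dominated by Coronal.
Coronal is the lowest common ancestor — every listed feature sits under it, and no single subconstituent of Coronal covers them all.

Coronal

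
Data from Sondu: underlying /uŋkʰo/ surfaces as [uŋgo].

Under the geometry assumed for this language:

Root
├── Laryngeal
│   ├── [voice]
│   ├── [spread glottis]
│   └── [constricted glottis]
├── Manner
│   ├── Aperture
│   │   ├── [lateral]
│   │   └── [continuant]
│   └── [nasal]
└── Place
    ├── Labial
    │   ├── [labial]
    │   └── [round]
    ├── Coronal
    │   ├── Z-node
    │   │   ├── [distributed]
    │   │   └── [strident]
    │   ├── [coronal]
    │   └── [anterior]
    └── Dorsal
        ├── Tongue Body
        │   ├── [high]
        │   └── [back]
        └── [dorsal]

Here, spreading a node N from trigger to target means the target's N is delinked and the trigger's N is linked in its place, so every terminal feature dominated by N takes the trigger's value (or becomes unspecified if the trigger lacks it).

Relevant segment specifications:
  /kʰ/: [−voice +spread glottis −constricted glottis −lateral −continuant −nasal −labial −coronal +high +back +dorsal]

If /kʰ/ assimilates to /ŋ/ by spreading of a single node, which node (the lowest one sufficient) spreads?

/kʰ/ and [g] differ in [voice], [spread glottis]; every other specified feature is identical.
These terminals are all dominated by Laryngeal, and no proper subconstituent of Laryngeal covers them all; Laryngeal is their lowest common ancestor.
If Laryngeal spreads, every terminal under it takes /ŋ/'s value, producing [g] as observed.
Since [nasal] is preserved even though /ŋ/ disagrees there, no node above Laryngeal spread.

Laryngeal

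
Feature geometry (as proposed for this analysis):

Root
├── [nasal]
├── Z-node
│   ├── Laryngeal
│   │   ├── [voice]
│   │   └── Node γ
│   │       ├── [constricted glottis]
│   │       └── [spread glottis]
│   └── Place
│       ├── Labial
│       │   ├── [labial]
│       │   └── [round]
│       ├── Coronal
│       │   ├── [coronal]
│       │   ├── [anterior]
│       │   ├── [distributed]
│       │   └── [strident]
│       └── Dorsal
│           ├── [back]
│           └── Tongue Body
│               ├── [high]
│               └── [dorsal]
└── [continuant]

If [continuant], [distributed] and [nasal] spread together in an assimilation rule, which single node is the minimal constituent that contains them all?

Root

[continuant]: Root → [continuant].
[distributed]: Root → Z-node → Place → Coronal → [distributed].
[nasal]: Root → [nasal].
These paths first converge at Root; no daughter of Root dominates all 3 features, so Root is the minimal constituent.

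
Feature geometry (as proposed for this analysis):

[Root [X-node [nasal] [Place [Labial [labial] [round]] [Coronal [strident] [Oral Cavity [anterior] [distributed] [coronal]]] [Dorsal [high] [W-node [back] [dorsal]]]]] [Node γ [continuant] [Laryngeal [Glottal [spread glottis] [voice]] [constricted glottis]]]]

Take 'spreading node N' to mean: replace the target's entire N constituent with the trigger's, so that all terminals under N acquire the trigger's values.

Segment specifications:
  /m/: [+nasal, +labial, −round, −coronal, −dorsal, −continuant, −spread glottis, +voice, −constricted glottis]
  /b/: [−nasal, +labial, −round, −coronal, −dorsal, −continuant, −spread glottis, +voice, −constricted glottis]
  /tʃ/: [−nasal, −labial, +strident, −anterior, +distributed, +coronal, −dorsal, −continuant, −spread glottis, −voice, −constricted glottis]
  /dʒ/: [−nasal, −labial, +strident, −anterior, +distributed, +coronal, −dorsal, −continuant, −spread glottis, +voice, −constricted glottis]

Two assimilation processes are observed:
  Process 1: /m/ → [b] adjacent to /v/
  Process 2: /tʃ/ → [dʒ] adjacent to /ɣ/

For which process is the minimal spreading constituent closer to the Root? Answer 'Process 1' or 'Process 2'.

Process 1: the feature that changes is [nasal]; the minimal node is [nasal] (depth 2).
Process 2: the feature that changes is [voice]; the minimal node is [voice] (depth 4).
Depth 2 < depth 4; Process 1 involves the structurally higher constituent [nasal].

Process 1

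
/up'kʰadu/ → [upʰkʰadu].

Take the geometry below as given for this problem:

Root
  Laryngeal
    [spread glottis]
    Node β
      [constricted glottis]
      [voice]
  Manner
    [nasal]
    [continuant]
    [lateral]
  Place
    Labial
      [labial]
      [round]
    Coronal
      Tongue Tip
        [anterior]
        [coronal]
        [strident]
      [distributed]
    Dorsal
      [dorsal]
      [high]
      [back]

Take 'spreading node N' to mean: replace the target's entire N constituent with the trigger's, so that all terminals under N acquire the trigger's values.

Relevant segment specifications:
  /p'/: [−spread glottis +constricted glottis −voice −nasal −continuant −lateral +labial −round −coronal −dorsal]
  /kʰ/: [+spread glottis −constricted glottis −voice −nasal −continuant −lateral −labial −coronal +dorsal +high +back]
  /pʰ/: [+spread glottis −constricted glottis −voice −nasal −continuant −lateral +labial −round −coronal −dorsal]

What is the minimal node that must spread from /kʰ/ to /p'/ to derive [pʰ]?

Feature comparison: [spread glottis], [constricted glottis] differ between /p'/ and [pʰ]; the remaining terminals match.
These terminals are all dominated by Laryngeal, and no proper subconstituent of Laryngeal covers them all; Laryngeal is their lowest common ancestor.
Delinking /p'/'s Laryngeal and associating /kʰ/'s Laryngeal gives precisely the feature bundle of [pʰ].
Since [dorsal], [labial] are preserved even though /kʰ/ disagrees there, no node above Laryngeal spread.

Laryngeal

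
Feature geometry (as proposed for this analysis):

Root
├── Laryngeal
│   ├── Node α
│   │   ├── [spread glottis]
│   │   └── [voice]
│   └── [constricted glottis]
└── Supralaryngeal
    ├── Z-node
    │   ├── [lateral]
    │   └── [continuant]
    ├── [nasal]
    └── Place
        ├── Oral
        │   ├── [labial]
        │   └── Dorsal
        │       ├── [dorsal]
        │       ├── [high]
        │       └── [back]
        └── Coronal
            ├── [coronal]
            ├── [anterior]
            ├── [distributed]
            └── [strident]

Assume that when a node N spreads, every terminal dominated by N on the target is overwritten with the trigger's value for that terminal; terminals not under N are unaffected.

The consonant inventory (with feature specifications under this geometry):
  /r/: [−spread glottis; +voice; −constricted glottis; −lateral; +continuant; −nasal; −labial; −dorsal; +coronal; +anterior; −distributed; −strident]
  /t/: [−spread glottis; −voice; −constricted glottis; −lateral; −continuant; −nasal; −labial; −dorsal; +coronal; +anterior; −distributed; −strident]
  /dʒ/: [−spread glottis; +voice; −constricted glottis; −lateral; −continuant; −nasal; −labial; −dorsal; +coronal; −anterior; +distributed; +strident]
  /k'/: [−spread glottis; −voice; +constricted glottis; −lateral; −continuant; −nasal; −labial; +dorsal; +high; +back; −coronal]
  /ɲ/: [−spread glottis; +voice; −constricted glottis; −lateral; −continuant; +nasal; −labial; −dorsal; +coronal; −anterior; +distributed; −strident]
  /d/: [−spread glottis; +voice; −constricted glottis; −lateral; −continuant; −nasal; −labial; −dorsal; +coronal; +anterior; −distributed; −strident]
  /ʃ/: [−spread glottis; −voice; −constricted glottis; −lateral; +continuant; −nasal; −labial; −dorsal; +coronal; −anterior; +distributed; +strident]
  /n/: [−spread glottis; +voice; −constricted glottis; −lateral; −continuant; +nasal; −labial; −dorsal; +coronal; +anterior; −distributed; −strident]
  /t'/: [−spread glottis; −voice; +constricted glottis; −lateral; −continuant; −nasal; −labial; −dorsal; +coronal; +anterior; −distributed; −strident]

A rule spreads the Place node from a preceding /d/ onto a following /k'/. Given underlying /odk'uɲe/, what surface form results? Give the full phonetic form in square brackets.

The Place node dominates the terminals [labial], [dorsal], [high], [back], [coronal], [anterior], [distributed], [strident].
Spreading Place from /d/ onto /k'/ replaces those values with /d/'s: [−labial], [−dorsal], [+coronal], [+anterior], [−distributed], [−strident]. Features outside Place ([spread glottis], [voice], [constricted glottis], …) stay as in /k'/.
This feature bundle is that of [t'], so /odk'uɲe/ surfaces as [odt'uɲe].

[odt'uɲe]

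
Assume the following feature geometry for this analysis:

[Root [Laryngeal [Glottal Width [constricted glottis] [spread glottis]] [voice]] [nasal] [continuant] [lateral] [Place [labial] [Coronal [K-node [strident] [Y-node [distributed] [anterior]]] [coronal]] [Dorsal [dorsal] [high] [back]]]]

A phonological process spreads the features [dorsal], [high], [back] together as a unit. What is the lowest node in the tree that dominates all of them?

Dorsal

[dorsal]: Root / Place / Dorsal / [dorsal].
[high]: Root / Place / Dorsal / [high].
[back]: Root / Place / Dorsal / [back].
Dorsal is the lowest common ancestor — every listed feature sits under it, and no single subconstituent of Dorsal covers them all.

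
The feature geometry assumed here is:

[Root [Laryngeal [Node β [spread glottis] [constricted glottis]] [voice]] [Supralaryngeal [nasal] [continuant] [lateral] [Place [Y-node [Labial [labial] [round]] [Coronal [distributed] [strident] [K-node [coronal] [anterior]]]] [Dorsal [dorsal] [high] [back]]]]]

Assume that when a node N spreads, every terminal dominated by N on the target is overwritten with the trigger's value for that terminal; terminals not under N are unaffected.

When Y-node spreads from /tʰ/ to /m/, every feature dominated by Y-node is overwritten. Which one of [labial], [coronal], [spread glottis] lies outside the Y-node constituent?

[spread glottis]

The terminals dominated by Y-node are [labial], [round], [distributed], [strident], [coronal], [anterior].
Spreading Y-node replaces [coronal], [labial] with the trigger's values, since each sits inside the Y-node constituent.
[spread glottis] is not within the Y-node subtree (it hangs from Node β), so /m/'s [spread glottis] value survives.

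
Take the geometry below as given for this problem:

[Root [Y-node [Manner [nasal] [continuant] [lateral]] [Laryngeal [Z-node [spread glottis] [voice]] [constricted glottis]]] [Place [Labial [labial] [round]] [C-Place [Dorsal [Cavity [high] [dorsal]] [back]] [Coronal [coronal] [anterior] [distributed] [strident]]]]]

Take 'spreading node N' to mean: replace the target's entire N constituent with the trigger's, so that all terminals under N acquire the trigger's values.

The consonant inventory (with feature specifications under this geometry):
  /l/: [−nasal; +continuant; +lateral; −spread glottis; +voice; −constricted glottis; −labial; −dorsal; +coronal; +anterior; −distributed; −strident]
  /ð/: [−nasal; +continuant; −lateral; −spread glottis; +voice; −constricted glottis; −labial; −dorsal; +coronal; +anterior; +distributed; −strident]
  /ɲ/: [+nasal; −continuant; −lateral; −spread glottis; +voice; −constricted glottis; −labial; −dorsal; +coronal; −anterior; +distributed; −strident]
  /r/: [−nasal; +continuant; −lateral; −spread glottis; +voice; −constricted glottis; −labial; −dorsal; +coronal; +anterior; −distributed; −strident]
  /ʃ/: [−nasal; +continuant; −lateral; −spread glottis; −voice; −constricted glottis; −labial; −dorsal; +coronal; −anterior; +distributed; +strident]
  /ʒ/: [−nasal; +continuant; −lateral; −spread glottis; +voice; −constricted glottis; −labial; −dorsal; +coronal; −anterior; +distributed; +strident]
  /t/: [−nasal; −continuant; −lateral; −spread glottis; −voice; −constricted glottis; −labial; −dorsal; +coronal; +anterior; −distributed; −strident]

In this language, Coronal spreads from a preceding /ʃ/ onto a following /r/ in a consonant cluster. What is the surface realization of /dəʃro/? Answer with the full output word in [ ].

[dəʃʒo]

The Coronal node dominates the terminals [coronal], [anterior], [distributed], [strident].
After delinking /r/'s Coronal and linking /ʃ/'s, the affected terminals become [+coronal], [−anterior], [+distributed], [+strident]; [nasal], [continuant], [lateral], … (outside Coronal) are retained from /r/.
Among the inventory, only /ʒ/ has exactly this specification, giving the surface form [dəʃʒo].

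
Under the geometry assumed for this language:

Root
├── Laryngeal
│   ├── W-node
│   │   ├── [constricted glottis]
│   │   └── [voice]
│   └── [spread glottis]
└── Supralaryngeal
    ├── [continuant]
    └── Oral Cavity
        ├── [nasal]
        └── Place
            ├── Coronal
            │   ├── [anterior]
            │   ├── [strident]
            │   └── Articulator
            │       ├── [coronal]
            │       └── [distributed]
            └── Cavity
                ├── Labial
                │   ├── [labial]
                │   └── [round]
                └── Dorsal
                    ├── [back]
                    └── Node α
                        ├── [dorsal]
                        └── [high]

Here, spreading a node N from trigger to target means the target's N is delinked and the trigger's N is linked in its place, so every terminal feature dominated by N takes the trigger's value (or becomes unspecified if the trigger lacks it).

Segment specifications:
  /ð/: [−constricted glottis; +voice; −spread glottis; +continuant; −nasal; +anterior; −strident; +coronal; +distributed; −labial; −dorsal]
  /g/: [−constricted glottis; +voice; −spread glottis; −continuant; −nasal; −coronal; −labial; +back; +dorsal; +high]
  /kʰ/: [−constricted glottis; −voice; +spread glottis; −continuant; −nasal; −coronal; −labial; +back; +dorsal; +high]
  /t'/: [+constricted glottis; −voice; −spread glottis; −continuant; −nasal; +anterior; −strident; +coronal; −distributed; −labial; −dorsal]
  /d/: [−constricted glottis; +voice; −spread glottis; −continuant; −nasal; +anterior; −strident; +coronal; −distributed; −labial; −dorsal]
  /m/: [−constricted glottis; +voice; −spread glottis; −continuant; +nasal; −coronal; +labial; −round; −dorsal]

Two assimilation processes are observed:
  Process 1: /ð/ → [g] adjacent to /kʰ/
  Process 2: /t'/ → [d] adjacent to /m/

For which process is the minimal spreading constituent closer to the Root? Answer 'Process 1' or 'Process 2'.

Process 1

Process 1: the features that change are [continuant], [coronal], [anterior], [distributed], [strident], [dorsal], [high], [back]; the minimal node is Supralaryngeal (depth 1).
In Process 2, [voice], [constricted glottis] change, so the minimal spreading node is W-node at depth 2.
Supralaryngeal is closer to Root than W-node, so Process 1 spreads the higher node.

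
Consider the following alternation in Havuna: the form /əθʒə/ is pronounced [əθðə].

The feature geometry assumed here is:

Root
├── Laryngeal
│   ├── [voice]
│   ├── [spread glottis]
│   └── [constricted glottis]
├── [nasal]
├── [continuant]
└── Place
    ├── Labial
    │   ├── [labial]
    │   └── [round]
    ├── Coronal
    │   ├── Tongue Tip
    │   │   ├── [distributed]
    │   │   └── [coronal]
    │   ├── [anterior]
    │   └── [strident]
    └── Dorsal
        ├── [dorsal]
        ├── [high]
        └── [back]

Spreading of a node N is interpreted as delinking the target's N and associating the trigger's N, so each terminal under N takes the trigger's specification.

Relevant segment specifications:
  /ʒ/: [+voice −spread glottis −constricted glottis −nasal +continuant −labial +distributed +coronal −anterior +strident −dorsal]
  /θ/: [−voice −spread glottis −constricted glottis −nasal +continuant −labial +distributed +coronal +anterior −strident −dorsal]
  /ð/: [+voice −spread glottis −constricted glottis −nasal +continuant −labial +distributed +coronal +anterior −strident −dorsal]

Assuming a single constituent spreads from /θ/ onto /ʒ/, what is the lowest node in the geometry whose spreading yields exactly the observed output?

Coronal

Comparing /ʒ/ with its surface form [ð], the features that change are [anterior], [strident].
Tracing each changed feature up the tree, the paths first meet at Coronal; any lower node misses at least one of them.
Spreading Coronal from /θ/ overwrites each of those terminals with /θ/'s values, yielding exactly [ð].
[voice] stays as in /ʒ/ although /θ/ differs there, so no node dominating it spread; among the remaining candidates Coronal is the lowest that derives the output.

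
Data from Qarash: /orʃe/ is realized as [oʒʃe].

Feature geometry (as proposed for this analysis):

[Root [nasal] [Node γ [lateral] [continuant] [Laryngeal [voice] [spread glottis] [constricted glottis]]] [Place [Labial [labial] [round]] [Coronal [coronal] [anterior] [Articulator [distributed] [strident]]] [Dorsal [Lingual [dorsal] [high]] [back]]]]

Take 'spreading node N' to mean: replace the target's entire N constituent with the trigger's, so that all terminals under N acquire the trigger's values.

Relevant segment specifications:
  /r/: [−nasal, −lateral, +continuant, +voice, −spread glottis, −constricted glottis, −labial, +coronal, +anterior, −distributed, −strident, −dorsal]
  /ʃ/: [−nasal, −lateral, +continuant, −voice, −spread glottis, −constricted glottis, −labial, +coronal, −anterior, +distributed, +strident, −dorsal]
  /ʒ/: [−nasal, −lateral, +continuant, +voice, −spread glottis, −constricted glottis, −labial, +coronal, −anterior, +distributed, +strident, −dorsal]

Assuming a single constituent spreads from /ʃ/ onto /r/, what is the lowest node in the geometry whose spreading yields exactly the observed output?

/r/ and [ʒ] differ in [anterior], [distributed], [strident]; every other specified feature is identical.
These terminals are all dominated by Coronal, and no proper subconstituent of Coronal covers them all; Coronal is their lowest common ancestor.
Spreading Coronal from /ʃ/ overwrites each of those terminals with /ʃ/'s values, yielding exactly [ʒ].
[voice], a feature on which the two segments disagree outside Coronal, is unchanged — nothing dominating it spread, and Coronal is the minimal sufficient constituent.

Coronal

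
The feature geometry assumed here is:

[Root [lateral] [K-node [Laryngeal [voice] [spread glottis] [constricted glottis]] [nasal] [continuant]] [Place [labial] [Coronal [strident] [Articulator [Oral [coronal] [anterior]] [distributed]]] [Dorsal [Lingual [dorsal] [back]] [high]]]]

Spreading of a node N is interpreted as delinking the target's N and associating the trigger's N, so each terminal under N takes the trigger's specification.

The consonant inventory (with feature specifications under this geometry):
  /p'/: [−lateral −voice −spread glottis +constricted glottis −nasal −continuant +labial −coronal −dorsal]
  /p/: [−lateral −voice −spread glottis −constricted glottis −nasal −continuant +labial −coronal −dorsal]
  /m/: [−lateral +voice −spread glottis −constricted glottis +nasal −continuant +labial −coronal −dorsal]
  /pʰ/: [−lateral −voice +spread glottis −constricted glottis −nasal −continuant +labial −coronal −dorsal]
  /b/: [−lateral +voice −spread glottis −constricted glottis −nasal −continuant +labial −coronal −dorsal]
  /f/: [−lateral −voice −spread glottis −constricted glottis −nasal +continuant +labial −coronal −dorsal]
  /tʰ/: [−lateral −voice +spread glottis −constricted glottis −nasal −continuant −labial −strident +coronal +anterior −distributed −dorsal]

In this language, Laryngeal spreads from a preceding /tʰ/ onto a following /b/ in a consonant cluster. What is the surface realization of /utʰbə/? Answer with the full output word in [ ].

[utʰpʰə]

Laryngeal immediately or transitively dominates [voice], [spread glottis], [constricted glottis].
Spreading Laryngeal from /tʰ/ onto /b/ replaces those values with /tʰ/'s: [−voice], [+spread glottis], [−constricted glottis]. Features outside Laryngeal ([lateral], [nasal], [continuant], …) stay as in /b/.
The resulting bundle matches /pʰ/ in the inventory; substituting it for /b/ gives [utʰpʰə].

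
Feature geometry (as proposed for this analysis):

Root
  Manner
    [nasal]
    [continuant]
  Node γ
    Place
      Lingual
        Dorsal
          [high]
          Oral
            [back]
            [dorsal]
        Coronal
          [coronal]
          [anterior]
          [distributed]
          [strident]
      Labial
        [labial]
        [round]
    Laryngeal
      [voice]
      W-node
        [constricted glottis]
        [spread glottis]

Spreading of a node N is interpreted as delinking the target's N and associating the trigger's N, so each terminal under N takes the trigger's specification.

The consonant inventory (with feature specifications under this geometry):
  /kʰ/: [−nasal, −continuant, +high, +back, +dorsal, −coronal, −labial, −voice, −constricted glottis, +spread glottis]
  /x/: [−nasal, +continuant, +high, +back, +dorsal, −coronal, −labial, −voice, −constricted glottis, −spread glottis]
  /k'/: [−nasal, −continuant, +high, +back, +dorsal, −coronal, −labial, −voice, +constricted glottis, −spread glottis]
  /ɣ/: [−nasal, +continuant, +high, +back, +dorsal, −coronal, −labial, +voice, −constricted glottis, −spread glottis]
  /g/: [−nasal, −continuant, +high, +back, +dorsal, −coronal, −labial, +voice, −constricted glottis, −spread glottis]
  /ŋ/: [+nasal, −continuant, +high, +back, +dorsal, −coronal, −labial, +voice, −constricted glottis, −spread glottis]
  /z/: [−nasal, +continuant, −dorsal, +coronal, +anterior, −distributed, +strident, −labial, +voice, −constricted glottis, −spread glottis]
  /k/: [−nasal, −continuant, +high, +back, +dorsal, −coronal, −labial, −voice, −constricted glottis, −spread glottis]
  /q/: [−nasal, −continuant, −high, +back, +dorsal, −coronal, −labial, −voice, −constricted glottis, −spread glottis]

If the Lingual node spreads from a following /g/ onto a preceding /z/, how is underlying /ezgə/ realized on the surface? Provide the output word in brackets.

Terminals under Lingual in this geometry: [high], [back], [dorsal], [coronal], [anterior], [distributed], [strident].
After delinking /z/'s Lingual and linking /g/'s, the affected terminals become [+high], [+back], [+dorsal], [−coronal]; [nasal], [continuant], [labial], … (outside Lingual) are retained from /z/.
The resulting bundle matches /ɣ/ in the inventory; substituting it for /z/ gives [eɣgə].

[eɣgə]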